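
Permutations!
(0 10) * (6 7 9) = [10, 1, 2, 3, 4, 5, 7, 9, 8, 6, 0] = (0 10)(6 7 9)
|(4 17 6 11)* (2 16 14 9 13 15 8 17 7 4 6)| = |(2 16 14 9 13 15 8 17)(4 7)(6 11)| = 8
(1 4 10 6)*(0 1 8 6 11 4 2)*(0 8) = (0 1 2 8 6)(4 10 11) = [1, 2, 8, 3, 10, 5, 0, 7, 6, 9, 11, 4]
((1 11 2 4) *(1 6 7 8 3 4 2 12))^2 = ((1 11 12)(3 4 6 7 8))^2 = (1 12 11)(3 6 8 4 7)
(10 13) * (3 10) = (3 10 13) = [0, 1, 2, 10, 4, 5, 6, 7, 8, 9, 13, 11, 12, 3]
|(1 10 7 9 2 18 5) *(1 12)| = 8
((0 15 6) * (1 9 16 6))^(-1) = (0 6 16 9 1 15)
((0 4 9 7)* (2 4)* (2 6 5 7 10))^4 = (10)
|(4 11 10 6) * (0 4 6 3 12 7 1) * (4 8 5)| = |(0 8 5 4 11 10 3 12 7 1)| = 10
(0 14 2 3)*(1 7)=(0 14 2 3)(1 7)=[14, 7, 3, 0, 4, 5, 6, 1, 8, 9, 10, 11, 12, 13, 2]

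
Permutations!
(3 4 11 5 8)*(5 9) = [0, 1, 2, 4, 11, 8, 6, 7, 3, 5, 10, 9] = (3 4 11 9 5 8)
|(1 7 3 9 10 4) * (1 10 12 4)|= 7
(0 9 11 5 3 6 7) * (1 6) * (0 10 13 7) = (0 9 11 5 3 1 6)(7 10 13) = [9, 6, 2, 1, 4, 3, 0, 10, 8, 11, 13, 5, 12, 7]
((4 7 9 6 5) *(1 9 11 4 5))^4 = (1 9 6)(4 7 11)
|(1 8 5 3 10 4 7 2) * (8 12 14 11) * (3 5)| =|(1 12 14 11 8 3 10 4 7 2)| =10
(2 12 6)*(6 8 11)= (2 12 8 11 6)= [0, 1, 12, 3, 4, 5, 2, 7, 11, 9, 10, 6, 8]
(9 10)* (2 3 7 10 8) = (2 3 7 10 9 8) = [0, 1, 3, 7, 4, 5, 6, 10, 2, 8, 9]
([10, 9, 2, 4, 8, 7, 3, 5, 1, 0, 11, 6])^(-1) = [9, 8, 2, 6, 3, 7, 11, 5, 4, 1, 0, 10]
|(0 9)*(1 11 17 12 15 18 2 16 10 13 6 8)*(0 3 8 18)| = |(0 9 3 8 1 11 17 12 15)(2 16 10 13 6 18)| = 18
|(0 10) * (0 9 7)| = 4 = |(0 10 9 7)|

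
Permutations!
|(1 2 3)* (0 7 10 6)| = |(0 7 10 6)(1 2 3)| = 12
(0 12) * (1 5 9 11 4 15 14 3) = (0 12)(1 5 9 11 4 15 14 3) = [12, 5, 2, 1, 15, 9, 6, 7, 8, 11, 10, 4, 0, 13, 3, 14]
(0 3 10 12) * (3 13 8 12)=(0 13 8 12)(3 10)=[13, 1, 2, 10, 4, 5, 6, 7, 12, 9, 3, 11, 0, 8]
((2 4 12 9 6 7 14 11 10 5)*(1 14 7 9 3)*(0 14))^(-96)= (0 5 3 11 4)(1 10 12 14 2)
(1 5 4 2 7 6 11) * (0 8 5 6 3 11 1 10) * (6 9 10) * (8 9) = [9, 8, 7, 11, 2, 4, 1, 3, 5, 10, 0, 6] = (0 9 10)(1 8 5 4 2 7 3 11 6)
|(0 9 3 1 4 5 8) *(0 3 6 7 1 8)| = 14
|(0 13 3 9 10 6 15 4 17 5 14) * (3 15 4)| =|(0 13 15 3 9 10 6 4 17 5 14)| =11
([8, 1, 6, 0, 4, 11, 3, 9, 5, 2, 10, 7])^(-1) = [3, 1, 9, 6, 4, 8, 2, 11, 0, 7, 10, 5]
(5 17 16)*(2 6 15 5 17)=(2 6 15 5)(16 17)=[0, 1, 6, 3, 4, 2, 15, 7, 8, 9, 10, 11, 12, 13, 14, 5, 17, 16]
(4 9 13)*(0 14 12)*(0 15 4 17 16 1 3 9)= (0 14 12 15 4)(1 3 9 13 17 16)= [14, 3, 2, 9, 0, 5, 6, 7, 8, 13, 10, 11, 15, 17, 12, 4, 1, 16]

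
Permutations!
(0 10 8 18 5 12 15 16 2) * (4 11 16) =(0 10 8 18 5 12 15 4 11 16 2) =[10, 1, 0, 3, 11, 12, 6, 7, 18, 9, 8, 16, 15, 13, 14, 4, 2, 17, 5]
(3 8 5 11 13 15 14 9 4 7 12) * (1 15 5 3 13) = (1 15 14 9 4 7 12 13 5 11)(3 8) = [0, 15, 2, 8, 7, 11, 6, 12, 3, 4, 10, 1, 13, 5, 9, 14]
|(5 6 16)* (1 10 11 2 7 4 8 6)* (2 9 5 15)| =|(1 10 11 9 5)(2 7 4 8 6 16 15)| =35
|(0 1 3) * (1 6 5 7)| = |(0 6 5 7 1 3)| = 6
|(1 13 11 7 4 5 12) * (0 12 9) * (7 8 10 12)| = |(0 7 4 5 9)(1 13 11 8 10 12)| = 30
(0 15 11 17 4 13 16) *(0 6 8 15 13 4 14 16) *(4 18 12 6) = (0 13)(4 18 12 6 8 15 11 17 14 16) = [13, 1, 2, 3, 18, 5, 8, 7, 15, 9, 10, 17, 6, 0, 16, 11, 4, 14, 12]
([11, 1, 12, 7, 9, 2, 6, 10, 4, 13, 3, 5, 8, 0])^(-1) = [13, 1, 5, 10, 8, 11, 6, 3, 12, 4, 7, 0, 2, 9]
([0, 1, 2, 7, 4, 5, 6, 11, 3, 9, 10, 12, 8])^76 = (3 7 11 12 8)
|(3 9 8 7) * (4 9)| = 5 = |(3 4 9 8 7)|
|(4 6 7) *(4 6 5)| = |(4 5)(6 7)| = 2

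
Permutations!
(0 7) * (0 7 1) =(7)(0 1) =[1, 0, 2, 3, 4, 5, 6, 7]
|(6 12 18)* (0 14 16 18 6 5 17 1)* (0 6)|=|(0 14 16 18 5 17 1 6 12)|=9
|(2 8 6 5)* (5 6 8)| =2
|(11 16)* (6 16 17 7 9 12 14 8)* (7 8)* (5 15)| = |(5 15)(6 16 11 17 8)(7 9 12 14)| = 20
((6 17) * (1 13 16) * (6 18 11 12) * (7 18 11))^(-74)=(18)(1 13 16)(6 11)(12 17)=((1 13 16)(6 17 11 12)(7 18))^(-74)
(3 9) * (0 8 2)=(0 8 2)(3 9)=[8, 1, 0, 9, 4, 5, 6, 7, 2, 3]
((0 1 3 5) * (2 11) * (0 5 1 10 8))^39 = ((0 10 8)(1 3)(2 11))^39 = (1 3)(2 11)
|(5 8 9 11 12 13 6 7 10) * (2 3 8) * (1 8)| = |(1 8 9 11 12 13 6 7 10 5 2 3)| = 12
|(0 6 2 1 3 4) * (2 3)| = 4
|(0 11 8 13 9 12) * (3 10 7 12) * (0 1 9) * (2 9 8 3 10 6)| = 12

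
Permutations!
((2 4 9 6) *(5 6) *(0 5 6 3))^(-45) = (2 6 9 4)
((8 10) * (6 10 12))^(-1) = (6 12 8 10)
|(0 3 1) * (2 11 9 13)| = 12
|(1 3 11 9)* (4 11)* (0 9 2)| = 7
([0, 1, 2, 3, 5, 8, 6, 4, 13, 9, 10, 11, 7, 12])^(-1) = [0, 1, 2, 3, 7, 4, 6, 12, 5, 9, 10, 11, 13, 8]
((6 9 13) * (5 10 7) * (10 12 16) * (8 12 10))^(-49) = ((5 10 7)(6 9 13)(8 12 16))^(-49) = (5 7 10)(6 13 9)(8 16 12)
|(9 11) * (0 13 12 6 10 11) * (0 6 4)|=|(0 13 12 4)(6 10 11 9)|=4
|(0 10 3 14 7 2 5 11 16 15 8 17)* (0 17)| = 11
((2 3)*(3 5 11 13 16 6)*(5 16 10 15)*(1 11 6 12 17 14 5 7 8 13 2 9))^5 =(1 17 9 12 3 16 6 2 5 11 14)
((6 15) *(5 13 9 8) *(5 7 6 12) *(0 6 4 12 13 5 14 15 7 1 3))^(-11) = (0 6 7 4 12 14 15 13 9 8 1 3)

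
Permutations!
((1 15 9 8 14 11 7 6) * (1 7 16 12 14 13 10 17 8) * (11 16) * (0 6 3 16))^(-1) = (0 14 12 16 3 7 6)(1 9 15)(8 17 10 13)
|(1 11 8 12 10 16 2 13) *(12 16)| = 6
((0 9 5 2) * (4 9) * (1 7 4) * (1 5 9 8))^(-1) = (9)(0 2 5)(1 8 4 7)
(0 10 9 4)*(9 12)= (0 10 12 9 4)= [10, 1, 2, 3, 0, 5, 6, 7, 8, 4, 12, 11, 9]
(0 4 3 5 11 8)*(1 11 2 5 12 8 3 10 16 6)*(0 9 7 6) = (0 4 10 16)(1 11 3 12 8 9 7 6)(2 5) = [4, 11, 5, 12, 10, 2, 1, 6, 9, 7, 16, 3, 8, 13, 14, 15, 0]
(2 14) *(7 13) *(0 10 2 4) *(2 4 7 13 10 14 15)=(0 14 7 10 4)(2 15)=[14, 1, 15, 3, 0, 5, 6, 10, 8, 9, 4, 11, 12, 13, 7, 2]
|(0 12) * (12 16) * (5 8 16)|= |(0 5 8 16 12)|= 5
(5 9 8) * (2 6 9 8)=[0, 1, 6, 3, 4, 8, 9, 7, 5, 2]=(2 6 9)(5 8)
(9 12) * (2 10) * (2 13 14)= (2 10 13 14)(9 12)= [0, 1, 10, 3, 4, 5, 6, 7, 8, 12, 13, 11, 9, 14, 2]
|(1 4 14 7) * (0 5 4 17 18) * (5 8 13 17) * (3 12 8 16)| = |(0 16 3 12 8 13 17 18)(1 5 4 14 7)| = 40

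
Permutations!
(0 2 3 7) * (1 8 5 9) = [2, 8, 3, 7, 4, 9, 6, 0, 5, 1] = (0 2 3 7)(1 8 5 9)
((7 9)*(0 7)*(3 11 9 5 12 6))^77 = ((0 7 5 12 6 3 11 9))^77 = (0 3 5 9 6 7 11 12)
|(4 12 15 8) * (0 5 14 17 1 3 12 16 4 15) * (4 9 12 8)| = 12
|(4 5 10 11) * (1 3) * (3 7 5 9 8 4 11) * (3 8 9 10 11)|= |(1 7 5 11 3)(4 10 8)|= 15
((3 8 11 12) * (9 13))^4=((3 8 11 12)(9 13))^4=(13)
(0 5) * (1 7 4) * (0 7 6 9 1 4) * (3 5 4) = (0 4 3 5 7)(1 6 9) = [4, 6, 2, 5, 3, 7, 9, 0, 8, 1]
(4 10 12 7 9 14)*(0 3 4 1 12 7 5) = (0 3 4 10 7 9 14 1 12 5) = [3, 12, 2, 4, 10, 0, 6, 9, 8, 14, 7, 11, 5, 13, 1]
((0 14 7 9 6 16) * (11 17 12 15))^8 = (17)(0 7 6)(9 16 14)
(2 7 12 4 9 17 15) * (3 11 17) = (2 7 12 4 9 3 11 17 15) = [0, 1, 7, 11, 9, 5, 6, 12, 8, 3, 10, 17, 4, 13, 14, 2, 16, 15]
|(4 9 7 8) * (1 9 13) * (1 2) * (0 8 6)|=9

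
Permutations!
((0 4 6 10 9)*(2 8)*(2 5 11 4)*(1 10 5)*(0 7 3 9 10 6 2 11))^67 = ((0 11 4 2 8 1 6 5)(3 9 7))^67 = (0 2 6 11 8 5 4 1)(3 9 7)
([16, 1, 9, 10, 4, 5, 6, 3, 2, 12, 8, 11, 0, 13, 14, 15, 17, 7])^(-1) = [12, 1, 8, 7, 4, 5, 6, 17, 10, 2, 3, 11, 9, 13, 14, 15, 0, 16]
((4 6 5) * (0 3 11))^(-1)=((0 3 11)(4 6 5))^(-1)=(0 11 3)(4 5 6)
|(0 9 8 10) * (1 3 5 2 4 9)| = |(0 1 3 5 2 4 9 8 10)| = 9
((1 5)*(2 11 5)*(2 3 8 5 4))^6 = ((1 3 8 5)(2 11 4))^6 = (11)(1 8)(3 5)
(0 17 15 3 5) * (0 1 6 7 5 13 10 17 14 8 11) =[14, 6, 2, 13, 4, 1, 7, 5, 11, 9, 17, 0, 12, 10, 8, 3, 16, 15] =(0 14 8 11)(1 6 7 5)(3 13 10 17 15)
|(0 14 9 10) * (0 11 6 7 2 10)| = 15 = |(0 14 9)(2 10 11 6 7)|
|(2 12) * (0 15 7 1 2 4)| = 7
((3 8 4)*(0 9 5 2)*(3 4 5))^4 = ((0 9 3 8 5 2))^4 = (0 5 3)(2 8 9)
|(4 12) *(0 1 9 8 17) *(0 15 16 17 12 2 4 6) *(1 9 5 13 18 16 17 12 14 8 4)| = 22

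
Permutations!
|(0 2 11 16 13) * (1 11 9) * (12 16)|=|(0 2 9 1 11 12 16 13)|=8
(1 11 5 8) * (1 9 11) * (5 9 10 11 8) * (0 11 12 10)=[11, 1, 2, 3, 4, 5, 6, 7, 0, 8, 12, 9, 10]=(0 11 9 8)(10 12)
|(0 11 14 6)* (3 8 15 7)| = |(0 11 14 6)(3 8 15 7)| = 4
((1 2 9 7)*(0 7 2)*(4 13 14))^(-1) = (0 1 7)(2 9)(4 14 13)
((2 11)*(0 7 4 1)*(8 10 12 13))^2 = (0 4)(1 7)(8 12)(10 13)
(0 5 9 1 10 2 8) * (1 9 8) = (0 5 8)(1 10 2) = [5, 10, 1, 3, 4, 8, 6, 7, 0, 9, 2]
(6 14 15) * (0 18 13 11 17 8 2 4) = [18, 1, 4, 3, 0, 5, 14, 7, 2, 9, 10, 17, 12, 11, 15, 6, 16, 8, 13] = (0 18 13 11 17 8 2 4)(6 14 15)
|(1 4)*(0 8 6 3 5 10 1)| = 8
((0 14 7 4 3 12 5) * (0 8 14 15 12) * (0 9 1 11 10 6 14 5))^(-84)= ((0 15 12)(1 11 10 6 14 7 4 3 9)(5 8))^(-84)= (15)(1 4 6)(3 14 11)(7 10 9)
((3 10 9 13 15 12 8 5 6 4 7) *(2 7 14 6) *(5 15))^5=(2 13 10 7 5 9 3)(4 6 14)(8 12 15)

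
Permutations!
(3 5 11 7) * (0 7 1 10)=[7, 10, 2, 5, 4, 11, 6, 3, 8, 9, 0, 1]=(0 7 3 5 11 1 10)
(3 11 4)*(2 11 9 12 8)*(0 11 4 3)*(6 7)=[11, 1, 4, 9, 0, 5, 7, 6, 2, 12, 10, 3, 8]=(0 11 3 9 12 8 2 4)(6 7)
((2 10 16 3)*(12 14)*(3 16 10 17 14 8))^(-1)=(2 3 8 12 14 17)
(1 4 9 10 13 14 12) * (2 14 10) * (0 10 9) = (0 10 13 9 2 14 12 1 4) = [10, 4, 14, 3, 0, 5, 6, 7, 8, 2, 13, 11, 1, 9, 12]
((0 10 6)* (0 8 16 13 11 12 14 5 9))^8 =((0 10 6 8 16 13 11 12 14 5 9))^8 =(0 14 13 6 9 12 16 10 5 11 8)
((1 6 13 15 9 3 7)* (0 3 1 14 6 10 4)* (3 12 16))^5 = ((0 12 16 3 7 14 6 13 15 9 1 10 4))^5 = (0 14 1 16 13 4 7 9 12 6 10 3 15)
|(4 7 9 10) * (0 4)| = 5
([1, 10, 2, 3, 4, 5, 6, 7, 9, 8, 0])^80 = [10, 0, 2, 3, 4, 5, 6, 7, 8, 9, 1]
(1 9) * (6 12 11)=(1 9)(6 12 11)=[0, 9, 2, 3, 4, 5, 12, 7, 8, 1, 10, 6, 11]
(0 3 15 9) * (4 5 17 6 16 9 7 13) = (0 3 15 7 13 4 5 17 6 16 9) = [3, 1, 2, 15, 5, 17, 16, 13, 8, 0, 10, 11, 12, 4, 14, 7, 9, 6]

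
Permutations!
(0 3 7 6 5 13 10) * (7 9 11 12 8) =[3, 1, 2, 9, 4, 13, 5, 6, 7, 11, 0, 12, 8, 10] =(0 3 9 11 12 8 7 6 5 13 10)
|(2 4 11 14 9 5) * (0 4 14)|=12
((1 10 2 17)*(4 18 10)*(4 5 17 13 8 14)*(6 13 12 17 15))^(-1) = ((1 5 15 6 13 8 14 4 18 10 2 12 17))^(-1) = (1 17 12 2 10 18 4 14 8 13 6 15 5)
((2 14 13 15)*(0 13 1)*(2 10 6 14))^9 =((0 13 15 10 6 14 1))^9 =(0 15 6 1 13 10 14)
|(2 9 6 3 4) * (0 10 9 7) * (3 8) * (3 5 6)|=|(0 10 9 3 4 2 7)(5 6 8)|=21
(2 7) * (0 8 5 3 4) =(0 8 5 3 4)(2 7) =[8, 1, 7, 4, 0, 3, 6, 2, 5]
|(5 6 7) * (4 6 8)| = |(4 6 7 5 8)| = 5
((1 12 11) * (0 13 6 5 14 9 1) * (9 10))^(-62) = ((0 13 6 5 14 10 9 1 12 11))^(-62) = (0 12 9 14 6)(1 10 5 13 11)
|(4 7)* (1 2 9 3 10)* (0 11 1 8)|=8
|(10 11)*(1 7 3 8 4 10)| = 7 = |(1 7 3 8 4 10 11)|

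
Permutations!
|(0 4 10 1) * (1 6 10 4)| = 2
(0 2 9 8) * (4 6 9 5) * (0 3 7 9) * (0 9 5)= [2, 1, 0, 7, 6, 4, 9, 5, 3, 8]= (0 2)(3 7 5 4 6 9 8)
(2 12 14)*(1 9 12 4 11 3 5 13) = [0, 9, 4, 5, 11, 13, 6, 7, 8, 12, 10, 3, 14, 1, 2] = (1 9 12 14 2 4 11 3 5 13)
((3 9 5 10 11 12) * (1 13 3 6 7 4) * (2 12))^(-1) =(1 4 7 6 12 2 11 10 5 9 3 13)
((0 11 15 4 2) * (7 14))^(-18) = ((0 11 15 4 2)(7 14))^(-18) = (0 15 2 11 4)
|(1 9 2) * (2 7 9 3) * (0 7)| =3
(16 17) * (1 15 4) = [0, 15, 2, 3, 1, 5, 6, 7, 8, 9, 10, 11, 12, 13, 14, 4, 17, 16] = (1 15 4)(16 17)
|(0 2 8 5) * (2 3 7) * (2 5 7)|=6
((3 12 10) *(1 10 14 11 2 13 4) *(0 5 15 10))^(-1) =(0 1 4 13 2 11 14 12 3 10 15 5)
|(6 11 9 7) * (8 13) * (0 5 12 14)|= |(0 5 12 14)(6 11 9 7)(8 13)|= 4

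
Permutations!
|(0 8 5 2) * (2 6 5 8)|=|(8)(0 2)(5 6)|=2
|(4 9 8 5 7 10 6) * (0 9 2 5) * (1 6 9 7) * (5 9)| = 10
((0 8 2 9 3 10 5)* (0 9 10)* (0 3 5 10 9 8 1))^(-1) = ((10)(0 1)(2 9 5 8))^(-1) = (10)(0 1)(2 8 5 9)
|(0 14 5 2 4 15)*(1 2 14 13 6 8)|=|(0 13 6 8 1 2 4 15)(5 14)|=8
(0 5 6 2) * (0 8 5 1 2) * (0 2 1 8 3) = (0 8 5 6 2 3) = [8, 1, 3, 0, 4, 6, 2, 7, 5]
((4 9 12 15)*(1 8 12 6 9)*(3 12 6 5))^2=(1 6 5 12 4 8 9 3 15)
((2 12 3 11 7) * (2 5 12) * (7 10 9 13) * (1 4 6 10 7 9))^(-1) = (1 10 6 4)(3 12 5 7 11)(9 13)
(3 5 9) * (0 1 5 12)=(0 1 5 9 3 12)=[1, 5, 2, 12, 4, 9, 6, 7, 8, 3, 10, 11, 0]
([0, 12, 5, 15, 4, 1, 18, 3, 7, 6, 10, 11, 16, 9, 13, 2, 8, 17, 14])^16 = [0, 2, 3, 8, 4, 15, 18, 16, 12, 6, 10, 11, 5, 9, 13, 7, 1, 17, 14]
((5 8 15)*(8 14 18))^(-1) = (5 15 8 18 14)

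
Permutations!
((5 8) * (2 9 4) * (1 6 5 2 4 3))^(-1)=(1 3 9 2 8 5 6)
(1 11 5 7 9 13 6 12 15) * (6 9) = (1 11 5 7 6 12 15)(9 13) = [0, 11, 2, 3, 4, 7, 12, 6, 8, 13, 10, 5, 15, 9, 14, 1]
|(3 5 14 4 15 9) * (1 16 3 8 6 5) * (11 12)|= 42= |(1 16 3)(4 15 9 8 6 5 14)(11 12)|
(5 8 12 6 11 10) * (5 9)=(5 8 12 6 11 10 9)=[0, 1, 2, 3, 4, 8, 11, 7, 12, 5, 9, 10, 6]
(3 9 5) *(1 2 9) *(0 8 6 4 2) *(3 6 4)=(0 8 4 2 9 5 6 3 1)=[8, 0, 9, 1, 2, 6, 3, 7, 4, 5]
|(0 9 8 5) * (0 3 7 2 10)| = 8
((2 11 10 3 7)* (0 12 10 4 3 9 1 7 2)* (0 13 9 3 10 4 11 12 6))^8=((0 6)(1 7 13 9)(2 12 4 10 3))^8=(13)(2 10 12 3 4)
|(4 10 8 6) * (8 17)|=|(4 10 17 8 6)|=5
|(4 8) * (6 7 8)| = 4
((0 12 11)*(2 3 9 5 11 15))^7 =(0 11 5 9 3 2 15 12)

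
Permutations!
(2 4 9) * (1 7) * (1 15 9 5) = (1 7 15 9 2 4 5) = [0, 7, 4, 3, 5, 1, 6, 15, 8, 2, 10, 11, 12, 13, 14, 9]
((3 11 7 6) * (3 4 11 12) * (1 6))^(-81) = ((1 6 4 11 7)(3 12))^(-81) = (1 7 11 4 6)(3 12)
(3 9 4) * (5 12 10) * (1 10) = (1 10 5 12)(3 9 4) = [0, 10, 2, 9, 3, 12, 6, 7, 8, 4, 5, 11, 1]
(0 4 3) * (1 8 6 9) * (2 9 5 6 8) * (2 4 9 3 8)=[9, 4, 3, 0, 8, 6, 5, 7, 2, 1]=(0 9 1 4 8 2 3)(5 6)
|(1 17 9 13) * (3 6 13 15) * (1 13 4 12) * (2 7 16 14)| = 8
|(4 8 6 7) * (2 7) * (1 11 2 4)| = |(1 11 2 7)(4 8 6)| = 12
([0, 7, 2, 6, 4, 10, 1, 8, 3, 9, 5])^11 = (1 7 8 3 6)(5 10)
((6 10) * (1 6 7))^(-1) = (1 7 10 6)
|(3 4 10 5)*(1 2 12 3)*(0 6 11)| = |(0 6 11)(1 2 12 3 4 10 5)| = 21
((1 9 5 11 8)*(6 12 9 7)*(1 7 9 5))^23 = (1 9)(5 12 6 7 8 11)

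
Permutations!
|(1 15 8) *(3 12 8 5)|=6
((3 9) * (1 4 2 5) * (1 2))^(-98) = (9)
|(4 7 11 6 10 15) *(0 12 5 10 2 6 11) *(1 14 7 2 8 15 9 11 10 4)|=33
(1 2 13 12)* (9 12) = (1 2 13 9 12) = [0, 2, 13, 3, 4, 5, 6, 7, 8, 12, 10, 11, 1, 9]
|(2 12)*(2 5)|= |(2 12 5)|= 3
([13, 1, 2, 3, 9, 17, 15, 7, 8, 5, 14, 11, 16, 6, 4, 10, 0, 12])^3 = (0 15 4 17)(5 16 6 14)(9 12 13 10)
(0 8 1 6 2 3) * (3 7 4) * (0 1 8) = [0, 6, 7, 1, 3, 5, 2, 4, 8] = (8)(1 6 2 7 4 3)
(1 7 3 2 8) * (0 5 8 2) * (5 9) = (0 9 5 8 1 7 3) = [9, 7, 2, 0, 4, 8, 6, 3, 1, 5]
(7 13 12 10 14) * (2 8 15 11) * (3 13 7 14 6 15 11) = (2 8 11)(3 13 12 10 6 15) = [0, 1, 8, 13, 4, 5, 15, 7, 11, 9, 6, 2, 10, 12, 14, 3]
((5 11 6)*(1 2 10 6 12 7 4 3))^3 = (1 6 12 3 10 11 4 2 5 7)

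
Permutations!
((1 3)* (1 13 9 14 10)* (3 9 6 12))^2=((1 9 14 10)(3 13 6 12))^2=(1 14)(3 6)(9 10)(12 13)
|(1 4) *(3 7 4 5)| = |(1 5 3 7 4)| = 5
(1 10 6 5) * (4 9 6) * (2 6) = (1 10 4 9 2 6 5) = [0, 10, 6, 3, 9, 1, 5, 7, 8, 2, 4]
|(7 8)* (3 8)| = |(3 8 7)| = 3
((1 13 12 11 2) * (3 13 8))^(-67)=((1 8 3 13 12 11 2))^(-67)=(1 13 2 3 11 8 12)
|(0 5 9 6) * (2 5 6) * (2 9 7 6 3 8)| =7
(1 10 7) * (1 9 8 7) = (1 10)(7 9 8) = [0, 10, 2, 3, 4, 5, 6, 9, 7, 8, 1]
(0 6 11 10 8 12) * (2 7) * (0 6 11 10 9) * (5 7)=(0 11 9)(2 5 7)(6 10 8 12)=[11, 1, 5, 3, 4, 7, 10, 2, 12, 0, 8, 9, 6]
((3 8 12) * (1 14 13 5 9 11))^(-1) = (1 11 9 5 13 14)(3 12 8)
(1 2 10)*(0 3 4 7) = [3, 2, 10, 4, 7, 5, 6, 0, 8, 9, 1] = (0 3 4 7)(1 2 10)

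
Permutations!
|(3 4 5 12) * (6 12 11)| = |(3 4 5 11 6 12)| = 6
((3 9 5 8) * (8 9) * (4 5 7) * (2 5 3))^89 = (2 3 7 5 8 4 9)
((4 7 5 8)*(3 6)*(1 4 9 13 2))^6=(1 13 8 7)(2 9 5 4)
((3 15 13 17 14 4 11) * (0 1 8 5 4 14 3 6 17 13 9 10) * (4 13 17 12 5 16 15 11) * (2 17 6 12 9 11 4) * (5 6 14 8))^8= (17)(0 11 13 9 16 1 12 14 10 15 5 6 8)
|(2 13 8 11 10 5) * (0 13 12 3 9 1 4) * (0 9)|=9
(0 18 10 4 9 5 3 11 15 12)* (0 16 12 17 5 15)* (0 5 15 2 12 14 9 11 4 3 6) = (0 18 10 3 4 11 5 6)(2 12 16 14 9)(15 17) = [18, 1, 12, 4, 11, 6, 0, 7, 8, 2, 3, 5, 16, 13, 9, 17, 14, 15, 10]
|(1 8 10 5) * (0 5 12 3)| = |(0 5 1 8 10 12 3)| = 7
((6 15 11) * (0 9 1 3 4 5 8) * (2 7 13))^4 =((0 9 1 3 4 5 8)(2 7 13)(6 15 11))^4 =(0 4 9 5 1 8 3)(2 7 13)(6 15 11)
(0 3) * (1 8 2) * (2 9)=(0 3)(1 8 9 2)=[3, 8, 1, 0, 4, 5, 6, 7, 9, 2]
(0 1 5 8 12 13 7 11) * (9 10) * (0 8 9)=(0 1 5 9 10)(7 11 8 12 13)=[1, 5, 2, 3, 4, 9, 6, 11, 12, 10, 0, 8, 13, 7]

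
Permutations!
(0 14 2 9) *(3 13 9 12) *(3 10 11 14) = (0 3 13 9)(2 12 10 11 14) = [3, 1, 12, 13, 4, 5, 6, 7, 8, 0, 11, 14, 10, 9, 2]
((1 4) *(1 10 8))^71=(1 8 10 4)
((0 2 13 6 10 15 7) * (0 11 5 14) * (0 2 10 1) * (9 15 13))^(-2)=(0 6 10 1 13)(2 5 7 9 14 11 15)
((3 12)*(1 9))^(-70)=((1 9)(3 12))^(-70)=(12)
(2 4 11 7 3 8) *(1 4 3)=(1 4 11 7)(2 3 8)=[0, 4, 3, 8, 11, 5, 6, 1, 2, 9, 10, 7]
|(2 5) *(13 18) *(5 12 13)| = |(2 12 13 18 5)| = 5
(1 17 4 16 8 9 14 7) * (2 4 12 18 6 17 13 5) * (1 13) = (2 4 16 8 9 14 7 13 5)(6 17 12 18) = [0, 1, 4, 3, 16, 2, 17, 13, 9, 14, 10, 11, 18, 5, 7, 15, 8, 12, 6]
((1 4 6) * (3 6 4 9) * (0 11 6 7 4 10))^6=(0 7 1)(3 6 10)(4 9 11)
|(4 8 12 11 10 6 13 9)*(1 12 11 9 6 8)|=12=|(1 12 9 4)(6 13)(8 11 10)|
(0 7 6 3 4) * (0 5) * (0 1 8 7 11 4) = [11, 8, 2, 0, 5, 1, 3, 6, 7, 9, 10, 4] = (0 11 4 5 1 8 7 6 3)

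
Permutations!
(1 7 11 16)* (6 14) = (1 7 11 16)(6 14) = [0, 7, 2, 3, 4, 5, 14, 11, 8, 9, 10, 16, 12, 13, 6, 15, 1]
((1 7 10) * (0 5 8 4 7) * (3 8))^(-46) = ((0 5 3 8 4 7 10 1))^(-46) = (0 3 4 10)(1 5 8 7)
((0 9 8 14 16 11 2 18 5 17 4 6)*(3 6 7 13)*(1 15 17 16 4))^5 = ((0 9 8 14 4 7 13 3 6)(1 15 17)(2 18 5 16 11))^5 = (18)(0 7 9 13 8 3 14 6 4)(1 17 15)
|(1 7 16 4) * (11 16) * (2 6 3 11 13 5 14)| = 11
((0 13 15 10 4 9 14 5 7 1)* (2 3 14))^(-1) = (0 1 7 5 14 3 2 9 4 10 15 13)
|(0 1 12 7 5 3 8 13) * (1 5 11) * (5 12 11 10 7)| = 6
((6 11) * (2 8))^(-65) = ((2 8)(6 11))^(-65) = (2 8)(6 11)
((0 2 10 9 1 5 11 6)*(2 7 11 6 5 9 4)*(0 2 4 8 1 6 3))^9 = (0 3 5 11 7)(1 2)(6 8)(9 10)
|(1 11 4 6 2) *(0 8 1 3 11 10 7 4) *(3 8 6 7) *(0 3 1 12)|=10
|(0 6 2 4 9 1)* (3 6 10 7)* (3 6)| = 8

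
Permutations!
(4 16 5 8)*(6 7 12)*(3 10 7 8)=(3 10 7 12 6 8 4 16 5)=[0, 1, 2, 10, 16, 3, 8, 12, 4, 9, 7, 11, 6, 13, 14, 15, 5]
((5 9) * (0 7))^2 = ((0 7)(5 9))^2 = (9)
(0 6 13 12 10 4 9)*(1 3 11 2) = (0 6 13 12 10 4 9)(1 3 11 2) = [6, 3, 1, 11, 9, 5, 13, 7, 8, 0, 4, 2, 10, 12]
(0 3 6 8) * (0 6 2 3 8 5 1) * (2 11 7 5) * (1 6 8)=(0 1)(2 3 11 7 5 6)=[1, 0, 3, 11, 4, 6, 2, 5, 8, 9, 10, 7]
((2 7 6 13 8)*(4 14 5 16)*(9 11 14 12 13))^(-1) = ((2 7 6 9 11 14 5 16 4 12 13 8))^(-1) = (2 8 13 12 4 16 5 14 11 9 6 7)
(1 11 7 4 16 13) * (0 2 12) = [2, 11, 12, 3, 16, 5, 6, 4, 8, 9, 10, 7, 0, 1, 14, 15, 13] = (0 2 12)(1 11 7 4 16 13)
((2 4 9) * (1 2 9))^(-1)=((9)(1 2 4))^(-1)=(9)(1 4 2)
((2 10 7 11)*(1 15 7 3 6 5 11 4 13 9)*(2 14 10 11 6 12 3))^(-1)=(1 9 13 4 7 15)(2 10 14 11)(3 12)(5 6)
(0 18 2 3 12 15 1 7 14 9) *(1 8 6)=(0 18 2 3 12 15 8 6 1 7 14 9)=[18, 7, 3, 12, 4, 5, 1, 14, 6, 0, 10, 11, 15, 13, 9, 8, 16, 17, 2]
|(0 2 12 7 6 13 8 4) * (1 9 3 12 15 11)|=|(0 2 15 11 1 9 3 12 7 6 13 8 4)|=13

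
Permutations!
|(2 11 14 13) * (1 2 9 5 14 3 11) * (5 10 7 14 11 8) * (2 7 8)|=11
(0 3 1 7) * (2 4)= (0 3 1 7)(2 4)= [3, 7, 4, 1, 2, 5, 6, 0]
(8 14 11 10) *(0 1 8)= (0 1 8 14 11 10)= [1, 8, 2, 3, 4, 5, 6, 7, 14, 9, 0, 10, 12, 13, 11]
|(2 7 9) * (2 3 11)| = 5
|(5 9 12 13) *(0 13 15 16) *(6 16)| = 8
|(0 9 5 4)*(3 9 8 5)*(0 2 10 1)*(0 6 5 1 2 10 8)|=14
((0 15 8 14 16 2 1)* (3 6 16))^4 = (0 3 1 14 2 8 16 15 6)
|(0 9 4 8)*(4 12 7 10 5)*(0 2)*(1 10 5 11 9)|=|(0 1 10 11 9 12 7 5 4 8 2)|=11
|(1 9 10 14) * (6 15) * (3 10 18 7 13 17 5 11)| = 22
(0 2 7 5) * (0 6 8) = [2, 1, 7, 3, 4, 6, 8, 5, 0] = (0 2 7 5 6 8)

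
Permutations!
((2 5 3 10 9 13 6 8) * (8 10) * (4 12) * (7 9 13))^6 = (13)(2 3)(5 8)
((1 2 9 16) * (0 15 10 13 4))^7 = (0 10 4 15 13)(1 16 9 2)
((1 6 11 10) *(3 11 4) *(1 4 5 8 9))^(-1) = (1 9 8 5 6)(3 4 10 11)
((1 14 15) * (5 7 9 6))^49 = ((1 14 15)(5 7 9 6))^49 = (1 14 15)(5 7 9 6)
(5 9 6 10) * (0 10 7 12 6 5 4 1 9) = (0 10 4 1 9 5)(6 7 12) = [10, 9, 2, 3, 1, 0, 7, 12, 8, 5, 4, 11, 6]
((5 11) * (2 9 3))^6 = (11)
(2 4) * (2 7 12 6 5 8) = (2 4 7 12 6 5 8) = [0, 1, 4, 3, 7, 8, 5, 12, 2, 9, 10, 11, 6]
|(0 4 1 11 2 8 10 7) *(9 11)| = 9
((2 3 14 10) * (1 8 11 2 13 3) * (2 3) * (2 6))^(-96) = (1 3 13)(2 11 10)(6 8 14) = ((1 8 11 3 14 10 13 6 2))^(-96)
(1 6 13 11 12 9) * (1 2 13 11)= (1 6 11 12 9 2 13)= [0, 6, 13, 3, 4, 5, 11, 7, 8, 2, 10, 12, 9, 1]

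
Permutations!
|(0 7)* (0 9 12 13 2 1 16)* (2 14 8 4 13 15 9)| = 60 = |(0 7 2 1 16)(4 13 14 8)(9 12 15)|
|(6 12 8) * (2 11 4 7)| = 12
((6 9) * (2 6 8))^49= ((2 6 9 8))^49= (2 6 9 8)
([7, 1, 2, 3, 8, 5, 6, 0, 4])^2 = [0, 1, 2, 3, 4, 5, 6, 7, 8]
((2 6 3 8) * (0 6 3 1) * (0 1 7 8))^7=(0 6 7 8 2 3)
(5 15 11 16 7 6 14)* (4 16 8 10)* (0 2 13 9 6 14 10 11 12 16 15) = (0 2 13 9 6 10 4 15 12 16 7 14 5)(8 11) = [2, 1, 13, 3, 15, 0, 10, 14, 11, 6, 4, 8, 16, 9, 5, 12, 7]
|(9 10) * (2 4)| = |(2 4)(9 10)| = 2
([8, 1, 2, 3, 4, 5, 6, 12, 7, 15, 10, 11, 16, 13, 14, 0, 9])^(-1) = [15, 1, 2, 3, 4, 5, 6, 8, 0, 16, 10, 11, 7, 13, 14, 9, 12]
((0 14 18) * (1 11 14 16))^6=((0 16 1 11 14 18))^6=(18)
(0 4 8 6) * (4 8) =(0 8 6) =[8, 1, 2, 3, 4, 5, 0, 7, 6]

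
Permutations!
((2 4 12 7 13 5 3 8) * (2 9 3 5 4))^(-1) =((3 8 9)(4 12 7 13))^(-1) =(3 9 8)(4 13 7 12)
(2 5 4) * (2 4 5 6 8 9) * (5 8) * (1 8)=(1 8 9 2 6 5)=[0, 8, 6, 3, 4, 1, 5, 7, 9, 2]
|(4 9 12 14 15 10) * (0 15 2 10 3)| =|(0 15 3)(2 10 4 9 12 14)| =6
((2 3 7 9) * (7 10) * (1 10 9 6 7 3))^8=(1 9 10 2 3)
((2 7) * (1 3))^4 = ((1 3)(2 7))^4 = (7)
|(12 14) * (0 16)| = |(0 16)(12 14)| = 2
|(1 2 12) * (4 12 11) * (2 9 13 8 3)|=9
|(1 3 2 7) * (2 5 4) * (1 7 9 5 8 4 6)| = 8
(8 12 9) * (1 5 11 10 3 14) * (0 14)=[14, 5, 2, 0, 4, 11, 6, 7, 12, 8, 3, 10, 9, 13, 1]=(0 14 1 5 11 10 3)(8 12 9)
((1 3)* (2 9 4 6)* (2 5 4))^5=(1 3)(2 9)(4 5 6)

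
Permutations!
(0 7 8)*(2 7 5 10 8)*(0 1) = (0 5 10 8 1)(2 7) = [5, 0, 7, 3, 4, 10, 6, 2, 1, 9, 8]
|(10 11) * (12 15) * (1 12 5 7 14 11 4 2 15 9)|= 24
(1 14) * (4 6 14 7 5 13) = (1 7 5 13 4 6 14) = [0, 7, 2, 3, 6, 13, 14, 5, 8, 9, 10, 11, 12, 4, 1]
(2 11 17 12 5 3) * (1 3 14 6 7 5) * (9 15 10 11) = (1 3 2 9 15 10 11 17 12)(5 14 6 7) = [0, 3, 9, 2, 4, 14, 7, 5, 8, 15, 11, 17, 1, 13, 6, 10, 16, 12]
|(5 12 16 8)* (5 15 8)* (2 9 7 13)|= |(2 9 7 13)(5 12 16)(8 15)|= 12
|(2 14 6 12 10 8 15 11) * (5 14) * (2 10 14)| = 12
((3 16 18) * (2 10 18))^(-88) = ((2 10 18 3 16))^(-88) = (2 18 16 10 3)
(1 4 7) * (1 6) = [0, 4, 2, 3, 7, 5, 1, 6] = (1 4 7 6)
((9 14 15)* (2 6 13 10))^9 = (15)(2 6 13 10)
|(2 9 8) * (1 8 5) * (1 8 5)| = 5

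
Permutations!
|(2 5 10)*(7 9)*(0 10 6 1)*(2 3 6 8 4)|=20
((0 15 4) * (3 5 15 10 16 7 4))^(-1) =(0 4 7 16 10)(3 15 5)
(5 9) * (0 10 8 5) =(0 10 8 5 9) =[10, 1, 2, 3, 4, 9, 6, 7, 5, 0, 8]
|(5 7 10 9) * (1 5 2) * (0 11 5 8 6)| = 10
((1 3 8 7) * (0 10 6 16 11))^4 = ((0 10 6 16 11)(1 3 8 7))^4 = (0 11 16 6 10)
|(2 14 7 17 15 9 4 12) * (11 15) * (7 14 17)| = 7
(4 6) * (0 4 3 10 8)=[4, 1, 2, 10, 6, 5, 3, 7, 0, 9, 8]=(0 4 6 3 10 8)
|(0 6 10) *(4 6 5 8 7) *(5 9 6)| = 4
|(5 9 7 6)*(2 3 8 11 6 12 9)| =|(2 3 8 11 6 5)(7 12 9)| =6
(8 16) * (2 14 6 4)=(2 14 6 4)(8 16)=[0, 1, 14, 3, 2, 5, 4, 7, 16, 9, 10, 11, 12, 13, 6, 15, 8]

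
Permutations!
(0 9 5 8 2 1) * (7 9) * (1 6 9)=(0 7 1)(2 6 9 5 8)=[7, 0, 6, 3, 4, 8, 9, 1, 2, 5]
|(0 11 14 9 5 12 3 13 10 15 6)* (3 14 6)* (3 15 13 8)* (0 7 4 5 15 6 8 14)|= 12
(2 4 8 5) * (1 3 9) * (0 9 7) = (0 9 1 3 7)(2 4 8 5) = [9, 3, 4, 7, 8, 2, 6, 0, 5, 1]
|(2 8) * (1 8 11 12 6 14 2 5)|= |(1 8 5)(2 11 12 6 14)|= 15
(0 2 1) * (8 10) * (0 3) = (0 2 1 3)(8 10) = [2, 3, 1, 0, 4, 5, 6, 7, 10, 9, 8]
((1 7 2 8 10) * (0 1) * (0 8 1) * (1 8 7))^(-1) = (2 7 10 8)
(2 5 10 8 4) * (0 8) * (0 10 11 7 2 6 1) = [8, 0, 5, 3, 6, 11, 1, 2, 4, 9, 10, 7] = (0 8 4 6 1)(2 5 11 7)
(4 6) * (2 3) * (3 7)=(2 7 3)(4 6)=[0, 1, 7, 2, 6, 5, 4, 3]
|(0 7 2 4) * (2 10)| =|(0 7 10 2 4)| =5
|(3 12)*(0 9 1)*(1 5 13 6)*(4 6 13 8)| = |(13)(0 9 5 8 4 6 1)(3 12)| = 14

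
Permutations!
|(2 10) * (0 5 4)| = |(0 5 4)(2 10)| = 6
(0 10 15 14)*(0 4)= (0 10 15 14 4)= [10, 1, 2, 3, 0, 5, 6, 7, 8, 9, 15, 11, 12, 13, 4, 14]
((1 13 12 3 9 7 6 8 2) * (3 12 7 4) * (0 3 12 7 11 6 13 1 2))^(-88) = (0 9 12 13 6)(3 4 7 11 8)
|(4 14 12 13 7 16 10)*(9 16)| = |(4 14 12 13 7 9 16 10)| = 8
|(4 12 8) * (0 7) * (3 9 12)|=|(0 7)(3 9 12 8 4)|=10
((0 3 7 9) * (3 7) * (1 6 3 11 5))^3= (1 11 6 5 3)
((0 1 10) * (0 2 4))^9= ((0 1 10 2 4))^9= (0 4 2 10 1)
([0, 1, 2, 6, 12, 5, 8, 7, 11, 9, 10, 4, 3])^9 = [0, 1, 2, 11, 6, 5, 4, 7, 12, 9, 10, 3, 8]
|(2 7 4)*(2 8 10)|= 5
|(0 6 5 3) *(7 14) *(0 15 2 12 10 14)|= |(0 6 5 3 15 2 12 10 14 7)|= 10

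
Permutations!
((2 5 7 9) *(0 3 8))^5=((0 3 8)(2 5 7 9))^5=(0 8 3)(2 5 7 9)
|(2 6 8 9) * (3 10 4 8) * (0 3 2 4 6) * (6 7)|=|(0 3 10 7 6 2)(4 8 9)|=6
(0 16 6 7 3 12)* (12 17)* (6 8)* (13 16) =(0 13 16 8 6 7 3 17 12) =[13, 1, 2, 17, 4, 5, 7, 3, 6, 9, 10, 11, 0, 16, 14, 15, 8, 12]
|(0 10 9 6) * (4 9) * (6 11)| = |(0 10 4 9 11 6)| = 6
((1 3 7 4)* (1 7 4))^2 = ((1 3 4 7))^2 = (1 4)(3 7)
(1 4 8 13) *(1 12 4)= [0, 1, 2, 3, 8, 5, 6, 7, 13, 9, 10, 11, 4, 12]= (4 8 13 12)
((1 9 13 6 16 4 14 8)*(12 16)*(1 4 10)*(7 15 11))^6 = (1 10 16 12 6 13 9)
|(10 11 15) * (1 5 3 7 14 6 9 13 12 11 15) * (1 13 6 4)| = |(1 5 3 7 14 4)(6 9)(10 15)(11 13 12)| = 6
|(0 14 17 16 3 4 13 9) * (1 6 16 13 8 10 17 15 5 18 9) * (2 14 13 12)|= 17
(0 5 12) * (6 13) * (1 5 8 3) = (0 8 3 1 5 12)(6 13) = [8, 5, 2, 1, 4, 12, 13, 7, 3, 9, 10, 11, 0, 6]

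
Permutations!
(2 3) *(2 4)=(2 3 4)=[0, 1, 3, 4, 2]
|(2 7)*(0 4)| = |(0 4)(2 7)| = 2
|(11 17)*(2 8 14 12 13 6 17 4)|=9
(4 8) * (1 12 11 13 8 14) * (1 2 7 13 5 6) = (1 12 11 5 6)(2 7 13 8 4 14) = [0, 12, 7, 3, 14, 6, 1, 13, 4, 9, 10, 5, 11, 8, 2]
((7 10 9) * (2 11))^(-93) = (2 11) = ((2 11)(7 10 9))^(-93)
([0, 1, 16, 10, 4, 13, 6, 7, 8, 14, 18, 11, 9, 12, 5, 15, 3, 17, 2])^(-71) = [0, 1, 18, 16, 4, 14, 6, 7, 8, 12, 3, 11, 13, 5, 9, 15, 2, 17, 10]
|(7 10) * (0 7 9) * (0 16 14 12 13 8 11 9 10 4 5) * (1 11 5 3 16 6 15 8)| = 15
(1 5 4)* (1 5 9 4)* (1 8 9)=(4 5 8 9)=[0, 1, 2, 3, 5, 8, 6, 7, 9, 4]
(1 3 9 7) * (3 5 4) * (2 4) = (1 5 2 4 3 9 7) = [0, 5, 4, 9, 3, 2, 6, 1, 8, 7]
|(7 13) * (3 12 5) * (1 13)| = |(1 13 7)(3 12 5)| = 3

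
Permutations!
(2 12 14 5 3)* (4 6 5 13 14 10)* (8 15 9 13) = [0, 1, 12, 2, 6, 3, 5, 7, 15, 13, 4, 11, 10, 14, 8, 9] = (2 12 10 4 6 5 3)(8 15 9 13 14)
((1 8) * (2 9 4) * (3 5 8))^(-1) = ((1 3 5 8)(2 9 4))^(-1) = (1 8 5 3)(2 4 9)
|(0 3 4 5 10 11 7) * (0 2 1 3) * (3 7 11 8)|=|(11)(1 7 2)(3 4 5 10 8)|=15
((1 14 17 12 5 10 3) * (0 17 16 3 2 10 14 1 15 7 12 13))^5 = (0 13 17)(2 10)(3 14 12 15 16 5 7)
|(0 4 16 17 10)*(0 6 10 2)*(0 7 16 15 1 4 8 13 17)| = 42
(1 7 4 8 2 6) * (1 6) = (1 7 4 8 2) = [0, 7, 1, 3, 8, 5, 6, 4, 2]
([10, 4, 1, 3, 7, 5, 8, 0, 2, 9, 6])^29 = (0 1 6 7 2 10 4 8)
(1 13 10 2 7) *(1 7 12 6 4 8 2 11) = [0, 13, 12, 3, 8, 5, 4, 7, 2, 9, 11, 1, 6, 10] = (1 13 10 11)(2 12 6 4 8)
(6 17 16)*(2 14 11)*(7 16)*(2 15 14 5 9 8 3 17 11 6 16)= (2 5 9 8 3 17 7)(6 11 15 14)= [0, 1, 5, 17, 4, 9, 11, 2, 3, 8, 10, 15, 12, 13, 6, 14, 16, 7]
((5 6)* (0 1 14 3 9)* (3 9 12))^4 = ((0 1 14 9)(3 12)(5 6))^4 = (14)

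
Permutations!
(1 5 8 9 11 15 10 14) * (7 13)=[0, 5, 2, 3, 4, 8, 6, 13, 9, 11, 14, 15, 12, 7, 1, 10]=(1 5 8 9 11 15 10 14)(7 13)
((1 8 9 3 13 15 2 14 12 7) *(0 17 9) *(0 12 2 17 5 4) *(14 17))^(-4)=(0 4 5)(2 3 14 9 15 17 13)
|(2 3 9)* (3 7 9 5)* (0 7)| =|(0 7 9 2)(3 5)| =4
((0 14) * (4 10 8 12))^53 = (0 14)(4 10 8 12)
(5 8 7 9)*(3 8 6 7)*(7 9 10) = (3 8)(5 6 9)(7 10) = [0, 1, 2, 8, 4, 6, 9, 10, 3, 5, 7]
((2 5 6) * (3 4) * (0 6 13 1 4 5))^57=((0 6 2)(1 4 3 5 13))^57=(1 3 13 4 5)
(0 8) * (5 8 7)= [7, 1, 2, 3, 4, 8, 6, 5, 0]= (0 7 5 8)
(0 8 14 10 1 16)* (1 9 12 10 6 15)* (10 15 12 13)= (0 8 14 6 12 15 1 16)(9 13 10)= [8, 16, 2, 3, 4, 5, 12, 7, 14, 13, 9, 11, 15, 10, 6, 1, 0]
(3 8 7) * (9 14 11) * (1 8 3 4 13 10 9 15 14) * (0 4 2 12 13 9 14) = [4, 8, 12, 3, 9, 5, 6, 2, 7, 1, 14, 15, 13, 10, 11, 0] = (0 4 9 1 8 7 2 12 13 10 14 11 15)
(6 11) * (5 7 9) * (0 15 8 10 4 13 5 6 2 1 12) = (0 15 8 10 4 13 5 7 9 6 11 2 1 12) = [15, 12, 1, 3, 13, 7, 11, 9, 10, 6, 4, 2, 0, 5, 14, 8]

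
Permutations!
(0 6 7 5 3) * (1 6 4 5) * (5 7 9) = (0 4 7 1 6 9 5 3) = [4, 6, 2, 0, 7, 3, 9, 1, 8, 5]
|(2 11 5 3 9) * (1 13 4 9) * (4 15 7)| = |(1 13 15 7 4 9 2 11 5 3)| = 10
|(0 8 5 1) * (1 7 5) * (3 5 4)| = 12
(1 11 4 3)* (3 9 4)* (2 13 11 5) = (1 5 2 13 11 3)(4 9) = [0, 5, 13, 1, 9, 2, 6, 7, 8, 4, 10, 3, 12, 11]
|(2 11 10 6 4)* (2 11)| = |(4 11 10 6)| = 4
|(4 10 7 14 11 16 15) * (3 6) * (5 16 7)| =30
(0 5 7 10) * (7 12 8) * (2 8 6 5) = [2, 1, 8, 3, 4, 12, 5, 10, 7, 9, 0, 11, 6] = (0 2 8 7 10)(5 12 6)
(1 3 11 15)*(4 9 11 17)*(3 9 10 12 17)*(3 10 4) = (1 9 11 15)(3 10 12 17) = [0, 9, 2, 10, 4, 5, 6, 7, 8, 11, 12, 15, 17, 13, 14, 1, 16, 3]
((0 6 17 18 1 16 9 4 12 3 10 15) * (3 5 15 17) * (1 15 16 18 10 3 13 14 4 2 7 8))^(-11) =(0 4 9 1 6 12 2 18 13 5 7 15 14 16 8)(10 17)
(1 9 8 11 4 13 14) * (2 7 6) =(1 9 8 11 4 13 14)(2 7 6) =[0, 9, 7, 3, 13, 5, 2, 6, 11, 8, 10, 4, 12, 14, 1]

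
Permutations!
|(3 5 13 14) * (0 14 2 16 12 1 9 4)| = |(0 14 3 5 13 2 16 12 1 9 4)| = 11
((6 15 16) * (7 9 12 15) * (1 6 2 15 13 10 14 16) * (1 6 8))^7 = (1 8)(2 10 9 15 14 12 6 16 13 7)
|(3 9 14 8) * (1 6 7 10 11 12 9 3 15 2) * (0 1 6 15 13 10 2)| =21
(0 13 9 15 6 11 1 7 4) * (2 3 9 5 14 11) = [13, 7, 3, 9, 0, 14, 2, 4, 8, 15, 10, 1, 12, 5, 11, 6] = (0 13 5 14 11 1 7 4)(2 3 9 15 6)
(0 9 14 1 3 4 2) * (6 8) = [9, 3, 0, 4, 2, 5, 8, 7, 6, 14, 10, 11, 12, 13, 1] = (0 9 14 1 3 4 2)(6 8)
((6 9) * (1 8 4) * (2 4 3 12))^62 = (1 3 2)(4 8 12)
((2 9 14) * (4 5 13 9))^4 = (2 9 5)(4 14 13)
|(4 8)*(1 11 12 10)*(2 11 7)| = 6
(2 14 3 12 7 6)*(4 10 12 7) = (2 14 3 7 6)(4 10 12) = [0, 1, 14, 7, 10, 5, 2, 6, 8, 9, 12, 11, 4, 13, 3]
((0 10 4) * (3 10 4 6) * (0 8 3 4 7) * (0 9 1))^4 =((0 7 9 1)(3 10 6 4 8))^4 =(3 8 4 6 10)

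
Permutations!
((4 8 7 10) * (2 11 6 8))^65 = (2 6 7 4 11 8 10) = ((2 11 6 8 7 10 4))^65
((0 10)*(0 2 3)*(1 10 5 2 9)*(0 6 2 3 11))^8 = ((0 5 3 6 2 11)(1 10 9))^8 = (0 3 2)(1 9 10)(5 6 11)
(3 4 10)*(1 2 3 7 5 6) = (1 2 3 4 10 7 5 6) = [0, 2, 3, 4, 10, 6, 1, 5, 8, 9, 7]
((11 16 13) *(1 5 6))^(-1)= ((1 5 6)(11 16 13))^(-1)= (1 6 5)(11 13 16)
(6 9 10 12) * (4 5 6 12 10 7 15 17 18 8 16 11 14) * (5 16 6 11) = [0, 1, 2, 3, 16, 11, 9, 15, 6, 7, 10, 14, 12, 13, 4, 17, 5, 18, 8] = (4 16 5 11 14)(6 9 7 15 17 18 8)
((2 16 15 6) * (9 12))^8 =(16)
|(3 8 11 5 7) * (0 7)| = 6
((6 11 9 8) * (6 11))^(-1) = (8 9 11)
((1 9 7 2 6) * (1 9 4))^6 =((1 4)(2 6 9 7))^6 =(2 9)(6 7)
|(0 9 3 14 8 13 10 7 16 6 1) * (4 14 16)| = |(0 9 3 16 6 1)(4 14 8 13 10 7)| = 6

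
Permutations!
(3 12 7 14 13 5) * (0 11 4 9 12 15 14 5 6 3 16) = (0 11 4 9 12 7 5 16)(3 15 14 13 6) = [11, 1, 2, 15, 9, 16, 3, 5, 8, 12, 10, 4, 7, 6, 13, 14, 0]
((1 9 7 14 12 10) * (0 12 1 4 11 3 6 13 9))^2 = ((0 12 10 4 11 3 6 13 9 7 14 1))^2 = (0 10 11 6 9 14)(1 12 4 3 13 7)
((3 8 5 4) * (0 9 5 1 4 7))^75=((0 9 5 7)(1 4 3 8))^75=(0 7 5 9)(1 8 3 4)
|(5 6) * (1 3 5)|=4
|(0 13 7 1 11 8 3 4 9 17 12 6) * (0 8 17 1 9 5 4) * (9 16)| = |(0 13 7 16 9 1 11 17 12 6 8 3)(4 5)| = 12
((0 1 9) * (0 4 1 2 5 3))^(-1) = ((0 2 5 3)(1 9 4))^(-1) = (0 3 5 2)(1 4 9)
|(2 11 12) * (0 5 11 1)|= |(0 5 11 12 2 1)|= 6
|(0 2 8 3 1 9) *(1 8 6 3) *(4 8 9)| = 15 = |(0 2 6 3 9)(1 4 8)|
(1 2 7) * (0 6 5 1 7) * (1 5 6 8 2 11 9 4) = (0 8 2)(1 11 9 4) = [8, 11, 0, 3, 1, 5, 6, 7, 2, 4, 10, 9]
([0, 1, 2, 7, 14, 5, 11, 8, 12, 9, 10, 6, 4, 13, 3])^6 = [0, 1, 2, 3, 4, 5, 6, 7, 8, 9, 10, 11, 12, 13, 14]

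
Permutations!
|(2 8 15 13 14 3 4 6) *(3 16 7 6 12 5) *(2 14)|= 4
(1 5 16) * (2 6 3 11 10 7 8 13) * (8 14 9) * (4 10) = (1 5 16)(2 6 3 11 4 10 7 14 9 8 13) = [0, 5, 6, 11, 10, 16, 3, 14, 13, 8, 7, 4, 12, 2, 9, 15, 1]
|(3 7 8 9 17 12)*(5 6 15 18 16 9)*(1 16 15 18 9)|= |(1 16)(3 7 8 5 6 18 15 9 17 12)|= 10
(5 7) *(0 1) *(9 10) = (0 1)(5 7)(9 10) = [1, 0, 2, 3, 4, 7, 6, 5, 8, 10, 9]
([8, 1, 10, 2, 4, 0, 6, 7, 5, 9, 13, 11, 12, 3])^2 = [5, 1, 13, 10, 4, 8, 6, 7, 0, 9, 3, 11, 12, 2]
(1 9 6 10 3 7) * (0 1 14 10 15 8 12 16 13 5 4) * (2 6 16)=[1, 9, 6, 7, 0, 4, 15, 14, 12, 16, 3, 11, 2, 5, 10, 8, 13]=(0 1 9 16 13 5 4)(2 6 15 8 12)(3 7 14 10)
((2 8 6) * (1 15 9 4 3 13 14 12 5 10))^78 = ((1 15 9 4 3 13 14 12 5 10)(2 8 6))^78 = (1 5 14 3 9)(4 15 10 12 13)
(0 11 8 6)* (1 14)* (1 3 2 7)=(0 11 8 6)(1 14 3 2 7)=[11, 14, 7, 2, 4, 5, 0, 1, 6, 9, 10, 8, 12, 13, 3]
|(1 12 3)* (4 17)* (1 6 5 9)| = 6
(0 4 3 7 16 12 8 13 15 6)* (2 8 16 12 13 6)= [4, 1, 8, 7, 3, 5, 0, 12, 6, 9, 10, 11, 16, 15, 14, 2, 13]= (0 4 3 7 12 16 13 15 2 8 6)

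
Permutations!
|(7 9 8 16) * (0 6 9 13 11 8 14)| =|(0 6 9 14)(7 13 11 8 16)| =20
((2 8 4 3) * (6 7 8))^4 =((2 6 7 8 4 3))^4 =(2 4 7)(3 8 6)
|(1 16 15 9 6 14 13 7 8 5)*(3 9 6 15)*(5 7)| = 18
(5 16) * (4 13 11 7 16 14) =[0, 1, 2, 3, 13, 14, 6, 16, 8, 9, 10, 7, 12, 11, 4, 15, 5] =(4 13 11 7 16 5 14)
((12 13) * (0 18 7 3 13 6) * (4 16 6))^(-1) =((0 18 7 3 13 12 4 16 6))^(-1) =(0 6 16 4 12 13 3 7 18)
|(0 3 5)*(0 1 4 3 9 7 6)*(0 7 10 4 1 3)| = 4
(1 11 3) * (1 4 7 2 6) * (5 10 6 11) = (1 5 10 6)(2 11 3 4 7) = [0, 5, 11, 4, 7, 10, 1, 2, 8, 9, 6, 3]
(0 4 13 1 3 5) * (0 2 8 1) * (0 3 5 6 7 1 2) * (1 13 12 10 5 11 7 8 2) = (0 4 12 10 5)(1 11 7 13 3 6 8) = [4, 11, 2, 6, 12, 0, 8, 13, 1, 9, 5, 7, 10, 3]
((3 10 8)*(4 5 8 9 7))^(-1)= ((3 10 9 7 4 5 8))^(-1)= (3 8 5 4 7 9 10)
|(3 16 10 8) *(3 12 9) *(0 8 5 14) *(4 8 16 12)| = |(0 16 10 5 14)(3 12 9)(4 8)| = 30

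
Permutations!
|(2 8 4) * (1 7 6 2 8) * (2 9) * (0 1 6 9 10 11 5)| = |(0 1 7 9 2 6 10 11 5)(4 8)| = 18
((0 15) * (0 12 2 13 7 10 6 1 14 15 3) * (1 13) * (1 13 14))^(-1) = (0 3)(2 12 15 14 6 10 7 13)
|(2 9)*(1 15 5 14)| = 4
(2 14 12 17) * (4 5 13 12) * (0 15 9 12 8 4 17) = (0 15 9 12)(2 14 17)(4 5 13 8) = [15, 1, 14, 3, 5, 13, 6, 7, 4, 12, 10, 11, 0, 8, 17, 9, 16, 2]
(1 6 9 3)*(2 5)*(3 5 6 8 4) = (1 8 4 3)(2 6 9 5) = [0, 8, 6, 1, 3, 2, 9, 7, 4, 5]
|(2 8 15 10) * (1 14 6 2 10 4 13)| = |(1 14 6 2 8 15 4 13)| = 8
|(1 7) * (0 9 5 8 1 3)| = 7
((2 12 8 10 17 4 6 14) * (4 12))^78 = ((2 4 6 14)(8 10 17 12))^78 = (2 6)(4 14)(8 17)(10 12)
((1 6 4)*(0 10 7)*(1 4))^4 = ((0 10 7)(1 6))^4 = (0 10 7)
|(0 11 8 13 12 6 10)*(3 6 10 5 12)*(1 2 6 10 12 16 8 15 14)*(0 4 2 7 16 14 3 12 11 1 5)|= |(0 1 7 16 8 13 12 11 15 3 10 4 2 6)(5 14)|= 14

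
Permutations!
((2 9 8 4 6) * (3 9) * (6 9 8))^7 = (2 3 8 4 9 6) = ((2 3 8 4 9 6))^7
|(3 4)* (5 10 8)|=6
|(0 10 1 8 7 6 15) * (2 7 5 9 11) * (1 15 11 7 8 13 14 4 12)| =105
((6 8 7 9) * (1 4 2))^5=(1 2 4)(6 8 7 9)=((1 4 2)(6 8 7 9))^5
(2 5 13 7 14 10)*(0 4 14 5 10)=(0 4 14)(2 10)(5 13 7)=[4, 1, 10, 3, 14, 13, 6, 5, 8, 9, 2, 11, 12, 7, 0]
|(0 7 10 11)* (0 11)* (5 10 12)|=5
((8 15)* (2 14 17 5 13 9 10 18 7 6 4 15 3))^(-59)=((2 14 17 5 13 9 10 18 7 6 4 15 8 3))^(-59)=(2 15 7 9 17 3 4 18 13 14 8 6 10 5)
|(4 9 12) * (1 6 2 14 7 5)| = |(1 6 2 14 7 5)(4 9 12)| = 6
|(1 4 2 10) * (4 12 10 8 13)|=|(1 12 10)(2 8 13 4)|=12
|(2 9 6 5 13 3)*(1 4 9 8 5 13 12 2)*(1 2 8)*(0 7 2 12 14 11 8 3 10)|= 36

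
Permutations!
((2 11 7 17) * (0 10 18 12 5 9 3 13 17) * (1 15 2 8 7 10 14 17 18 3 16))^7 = (0 17 7 14 8)(1 18 2 5 10 16 13 15 12 11 9 3)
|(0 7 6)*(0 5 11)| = 5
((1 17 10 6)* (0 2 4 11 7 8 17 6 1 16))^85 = (0 1 8 4 16 10 7 2 6 17 11)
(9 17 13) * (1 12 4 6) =[0, 12, 2, 3, 6, 5, 1, 7, 8, 17, 10, 11, 4, 9, 14, 15, 16, 13] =(1 12 4 6)(9 17 13)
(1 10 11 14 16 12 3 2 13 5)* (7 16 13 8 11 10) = (1 7 16 12 3 2 8 11 14 13 5) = [0, 7, 8, 2, 4, 1, 6, 16, 11, 9, 10, 14, 3, 5, 13, 15, 12]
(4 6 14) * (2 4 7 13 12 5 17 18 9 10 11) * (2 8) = (2 4 6 14 7 13 12 5 17 18 9 10 11 8) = [0, 1, 4, 3, 6, 17, 14, 13, 2, 10, 11, 8, 5, 12, 7, 15, 16, 18, 9]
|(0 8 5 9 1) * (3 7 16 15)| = |(0 8 5 9 1)(3 7 16 15)| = 20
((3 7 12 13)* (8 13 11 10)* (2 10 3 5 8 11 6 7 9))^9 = ((2 10 11 3 9)(5 8 13)(6 7 12))^9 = (13)(2 9 3 11 10)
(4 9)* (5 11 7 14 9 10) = [0, 1, 2, 3, 10, 11, 6, 14, 8, 4, 5, 7, 12, 13, 9] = (4 10 5 11 7 14 9)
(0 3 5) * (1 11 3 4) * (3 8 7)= [4, 11, 2, 5, 1, 0, 6, 3, 7, 9, 10, 8]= (0 4 1 11 8 7 3 5)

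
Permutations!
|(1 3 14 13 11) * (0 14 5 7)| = 8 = |(0 14 13 11 1 3 5 7)|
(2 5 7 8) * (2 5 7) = [0, 1, 7, 3, 4, 2, 6, 8, 5] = (2 7 8 5)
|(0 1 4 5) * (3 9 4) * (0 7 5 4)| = 4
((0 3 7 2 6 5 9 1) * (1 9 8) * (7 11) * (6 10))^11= (0 3 11 7 2 10 6 5 8 1)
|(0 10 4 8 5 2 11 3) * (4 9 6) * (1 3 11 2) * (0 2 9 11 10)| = |(1 3 2 9 6 4 8 5)(10 11)| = 8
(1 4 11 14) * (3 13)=(1 4 11 14)(3 13)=[0, 4, 2, 13, 11, 5, 6, 7, 8, 9, 10, 14, 12, 3, 1]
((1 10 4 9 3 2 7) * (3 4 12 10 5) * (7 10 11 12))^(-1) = (1 7 10 2 3 5)(4 9)(11 12)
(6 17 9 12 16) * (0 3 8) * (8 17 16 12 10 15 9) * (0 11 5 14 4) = [3, 1, 2, 17, 0, 14, 16, 7, 11, 10, 15, 5, 12, 13, 4, 9, 6, 8] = (0 3 17 8 11 5 14 4)(6 16)(9 10 15)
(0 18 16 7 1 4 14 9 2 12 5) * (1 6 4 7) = [18, 7, 12, 3, 14, 0, 4, 6, 8, 2, 10, 11, 5, 13, 9, 15, 1, 17, 16] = (0 18 16 1 7 6 4 14 9 2 12 5)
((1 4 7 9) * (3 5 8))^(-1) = ((1 4 7 9)(3 5 8))^(-1) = (1 9 7 4)(3 8 5)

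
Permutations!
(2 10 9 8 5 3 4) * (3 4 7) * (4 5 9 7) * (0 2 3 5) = [2, 1, 10, 4, 3, 0, 6, 5, 9, 8, 7] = (0 2 10 7 5)(3 4)(8 9)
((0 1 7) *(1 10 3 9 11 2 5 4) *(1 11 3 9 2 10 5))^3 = (0 11 3 7 4 9 1 5 10 2)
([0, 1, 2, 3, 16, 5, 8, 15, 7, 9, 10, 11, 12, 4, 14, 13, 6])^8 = (4 16 6 8 7 15 13)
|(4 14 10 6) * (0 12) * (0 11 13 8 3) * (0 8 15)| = 20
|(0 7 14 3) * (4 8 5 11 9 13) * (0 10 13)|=|(0 7 14 3 10 13 4 8 5 11 9)|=11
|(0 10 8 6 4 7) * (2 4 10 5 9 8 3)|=|(0 5 9 8 6 10 3 2 4 7)|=10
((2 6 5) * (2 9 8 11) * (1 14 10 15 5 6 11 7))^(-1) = (1 7 8 9 5 15 10 14)(2 11) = ((1 14 10 15 5 9 8 7)(2 11))^(-1)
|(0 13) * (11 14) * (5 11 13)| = |(0 5 11 14 13)| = 5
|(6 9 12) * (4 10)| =|(4 10)(6 9 12)| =6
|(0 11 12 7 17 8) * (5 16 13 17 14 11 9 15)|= |(0 9 15 5 16 13 17 8)(7 14 11 12)|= 8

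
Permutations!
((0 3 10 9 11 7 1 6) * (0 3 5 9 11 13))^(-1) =(0 13 9 5)(1 7 11 10 3 6)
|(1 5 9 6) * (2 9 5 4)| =5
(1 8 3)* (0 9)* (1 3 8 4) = (0 9)(1 4) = [9, 4, 2, 3, 1, 5, 6, 7, 8, 0]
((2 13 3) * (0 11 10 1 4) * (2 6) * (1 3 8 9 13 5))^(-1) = ((0 11 10 3 6 2 5 1 4)(8 9 13))^(-1) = (0 4 1 5 2 6 3 10 11)(8 13 9)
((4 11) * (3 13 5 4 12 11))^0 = ((3 13 5 4)(11 12))^0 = (13)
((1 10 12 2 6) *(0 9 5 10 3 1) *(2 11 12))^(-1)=(0 6 2 10 5 9)(1 3)(11 12)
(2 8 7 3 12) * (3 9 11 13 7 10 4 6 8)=(2 3 12)(4 6 8 10)(7 9 11 13)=[0, 1, 3, 12, 6, 5, 8, 9, 10, 11, 4, 13, 2, 7]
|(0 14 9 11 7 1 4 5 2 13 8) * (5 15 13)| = 10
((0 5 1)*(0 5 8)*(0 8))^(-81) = (8)(1 5) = ((8)(1 5))^(-81)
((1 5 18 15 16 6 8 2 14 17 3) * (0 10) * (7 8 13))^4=(1 16 8 3 15 7 17 18 13 14 5 6 2)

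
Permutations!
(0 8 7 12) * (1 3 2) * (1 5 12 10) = (0 8 7 10 1 3 2 5 12) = [8, 3, 5, 2, 4, 12, 6, 10, 7, 9, 1, 11, 0]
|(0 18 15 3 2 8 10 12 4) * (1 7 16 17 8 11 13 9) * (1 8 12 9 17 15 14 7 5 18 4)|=78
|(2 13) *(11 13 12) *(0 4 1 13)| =|(0 4 1 13 2 12 11)| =7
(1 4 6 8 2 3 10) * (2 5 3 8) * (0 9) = (0 9)(1 4 6 2 8 5 3 10) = [9, 4, 8, 10, 6, 3, 2, 7, 5, 0, 1]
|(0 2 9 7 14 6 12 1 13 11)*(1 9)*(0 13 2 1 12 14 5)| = 14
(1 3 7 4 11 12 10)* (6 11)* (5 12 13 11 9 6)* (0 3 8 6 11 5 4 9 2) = (0 3 7 9 11 13 5 12 10 1 8 6 2) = [3, 8, 0, 7, 4, 12, 2, 9, 6, 11, 1, 13, 10, 5]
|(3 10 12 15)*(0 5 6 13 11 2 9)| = 28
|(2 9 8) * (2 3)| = 4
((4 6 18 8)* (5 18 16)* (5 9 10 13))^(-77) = ((4 6 16 9 10 13 5 18 8))^(-77) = (4 10 8 9 18 16 5 6 13)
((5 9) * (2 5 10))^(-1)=(2 10 9 5)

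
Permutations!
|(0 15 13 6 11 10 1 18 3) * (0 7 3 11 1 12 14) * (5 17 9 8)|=20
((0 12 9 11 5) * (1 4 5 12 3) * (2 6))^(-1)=((0 3 1 4 5)(2 6)(9 11 12))^(-1)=(0 5 4 1 3)(2 6)(9 12 11)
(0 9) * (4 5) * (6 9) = (0 6 9)(4 5) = [6, 1, 2, 3, 5, 4, 9, 7, 8, 0]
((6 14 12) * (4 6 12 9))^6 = (4 14)(6 9)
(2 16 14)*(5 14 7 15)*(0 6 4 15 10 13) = (0 6 4 15 5 14 2 16 7 10 13) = [6, 1, 16, 3, 15, 14, 4, 10, 8, 9, 13, 11, 12, 0, 2, 5, 7]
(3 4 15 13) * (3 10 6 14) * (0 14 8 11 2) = (0 14 3 4 15 13 10 6 8 11 2) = [14, 1, 0, 4, 15, 5, 8, 7, 11, 9, 6, 2, 12, 10, 3, 13]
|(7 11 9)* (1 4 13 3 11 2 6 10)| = 10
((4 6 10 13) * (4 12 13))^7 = ((4 6 10)(12 13))^7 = (4 6 10)(12 13)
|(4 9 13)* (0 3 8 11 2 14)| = 6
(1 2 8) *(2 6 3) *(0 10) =[10, 6, 8, 2, 4, 5, 3, 7, 1, 9, 0] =(0 10)(1 6 3 2 8)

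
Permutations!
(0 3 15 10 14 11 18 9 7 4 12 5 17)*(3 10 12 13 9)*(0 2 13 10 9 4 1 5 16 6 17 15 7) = (0 9)(1 5 15 12 16 6 17 2 13 4 10 14 11 18 3 7) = [9, 5, 13, 7, 10, 15, 17, 1, 8, 0, 14, 18, 16, 4, 11, 12, 6, 2, 3]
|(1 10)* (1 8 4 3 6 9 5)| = |(1 10 8 4 3 6 9 5)| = 8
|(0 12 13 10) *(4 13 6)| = |(0 12 6 4 13 10)| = 6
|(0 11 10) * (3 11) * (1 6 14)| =12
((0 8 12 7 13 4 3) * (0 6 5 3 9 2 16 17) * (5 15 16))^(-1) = (0 17 16 15 6 3 5 2 9 4 13 7 12 8)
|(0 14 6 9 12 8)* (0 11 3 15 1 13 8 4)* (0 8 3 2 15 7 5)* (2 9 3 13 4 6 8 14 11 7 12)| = 33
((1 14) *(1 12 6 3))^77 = (1 12 3 14 6)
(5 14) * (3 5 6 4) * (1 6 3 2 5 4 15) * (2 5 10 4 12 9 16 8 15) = (1 6 2 10 4 5 14 3 12 9 16 8 15) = [0, 6, 10, 12, 5, 14, 2, 7, 15, 16, 4, 11, 9, 13, 3, 1, 8]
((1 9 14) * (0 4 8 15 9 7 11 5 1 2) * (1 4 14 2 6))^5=(0 11 9 1 8 14 5 2 7 15 6 4)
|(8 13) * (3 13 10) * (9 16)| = |(3 13 8 10)(9 16)| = 4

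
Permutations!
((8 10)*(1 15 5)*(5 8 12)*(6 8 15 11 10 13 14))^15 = ((15)(1 11 10 12 5)(6 8 13 14))^15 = (15)(6 14 13 8)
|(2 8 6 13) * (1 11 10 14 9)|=|(1 11 10 14 9)(2 8 6 13)|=20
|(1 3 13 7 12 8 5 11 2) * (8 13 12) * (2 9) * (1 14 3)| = 10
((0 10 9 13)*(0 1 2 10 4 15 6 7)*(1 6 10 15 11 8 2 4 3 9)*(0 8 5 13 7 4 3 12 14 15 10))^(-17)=(0 15 14 12)(1 8 3 2 9 10 7)(4 13 11 6 5)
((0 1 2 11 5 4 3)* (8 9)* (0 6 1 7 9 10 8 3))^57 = ((0 7 9 3 6 1 2 11 5 4)(8 10))^57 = (0 11 6 7 5 1 9 4 2 3)(8 10)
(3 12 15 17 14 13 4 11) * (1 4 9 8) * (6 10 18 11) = (1 4 6 10 18 11 3 12 15 17 14 13 9 8) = [0, 4, 2, 12, 6, 5, 10, 7, 1, 8, 18, 3, 15, 9, 13, 17, 16, 14, 11]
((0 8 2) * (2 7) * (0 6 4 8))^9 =((2 6 4 8 7))^9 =(2 7 8 4 6)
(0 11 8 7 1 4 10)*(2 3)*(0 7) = (0 11 8)(1 4 10 7)(2 3) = [11, 4, 3, 2, 10, 5, 6, 1, 0, 9, 7, 8]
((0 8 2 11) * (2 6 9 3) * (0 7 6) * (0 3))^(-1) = (0 9 6 7 11 2 3 8)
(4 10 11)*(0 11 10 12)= [11, 1, 2, 3, 12, 5, 6, 7, 8, 9, 10, 4, 0]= (0 11 4 12)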